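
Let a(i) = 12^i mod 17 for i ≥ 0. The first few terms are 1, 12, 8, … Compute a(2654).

Listing terms: a(0) = 1,  a(1) = 12,  a(2) = 8,  a(3) = 11,  a(4) = 13,  a(5) = 3,  a(6) = 2,  a(7) = 7,  a(8) = 16,  a(9) = 5,  a(10) = 9,  a(11) = 6,  a(12) = 4,  a(13) = 14,  a(14) = 15,  a(15) = 10,  a(16) = 1.
The sequence repeats with period 16.
(2654 - 0) mod 16 = 14, so a(2654) = a(14) = 15.

15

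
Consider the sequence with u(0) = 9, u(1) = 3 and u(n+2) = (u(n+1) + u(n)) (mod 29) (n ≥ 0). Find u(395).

We have u(0) = 9,  u(1) = 3,  u(2) = 12,  u(3) = 15,  u(4) = 27,  u(5) = 13,  u(6) = 11,  u(7) = 24,  u(8) = 6,  u(9) = 1,  u(10) = 7,  u(11) = 8,  u(12) = 15,  u(13) = 23,  u(14) = 9,  u(15) = 3.
Since (u(14), u(15)) = (u(0), u(1)) = (9, 3) (two consecutive terms determine the rest), the sequence is periodic with period 14.
(395 - 0) mod 14 = 3, so u(395) = u(3) = 15.

15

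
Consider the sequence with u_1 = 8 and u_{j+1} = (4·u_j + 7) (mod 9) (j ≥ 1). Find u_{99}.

7

u_1 = 8; u_2 = 3; u_3 = 1; u_4 = 2; u_5 = 6; u_6 = 4; u_7 = 5; u_8 = 0; u_9 = 7; u_{10} = 8.
Since u_{10} = u_1 = 8, the sequence is periodic with period 9.
(99 - 1) mod 9 = 8, so u_{99} = u_9 = 7.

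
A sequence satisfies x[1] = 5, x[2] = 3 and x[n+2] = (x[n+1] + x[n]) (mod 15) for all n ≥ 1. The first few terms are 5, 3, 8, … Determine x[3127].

Listing terms: x[1] = 5,  x[2] = 3,  x[3] = 8,  x[4] = 11,  x[5] = 4,  x[6] = 0,  x[7] = 4,  x[8] = 4,  x[9] = 8,  x[10] = 12,  x[11] = 5,  x[12] = 2,  x[13] = 7,  x[14] = 9,  x[15] = 1,  x[16] = 10,  x[17] = 11,  x[18] = 6,  x[19] = 2,  x[20] = 8,  x[21] = 10,  x[22] = 3,  x[23] = 13,  x[24] = 1,  x[25] = 14,  x[26] = 0,  x[27] = 14,  x[28] = 14,  x[29] = 13,  x[30] = 12,  x[31] = 10,  x[32] = 7,  x[33] = 2,  x[34] = 9,  x[35] = 11,  x[36] = 5,  x[37] = 1,  x[38] = 6,  x[39] = 7,  x[40] = 13,  x[41] = 5,  x[42] = 3.
Since (x[41], x[42]) = (x[1], x[2]) = (5, 3) (two consecutive terms determine the rest), the sequence is periodic with period 40.
So x[3127] = x[1 + ((3127-1) mod 40)] = x[7] = 4.

4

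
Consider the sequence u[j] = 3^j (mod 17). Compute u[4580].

Computing terms: u[0] = 1,  u[1] = 3,  u[2] = 9,  u[3] = 10,  u[4] = 13,  u[5] = 5,  u[6] = 15,  u[7] = 11,  u[8] = 16,  u[9] = 14,  u[10] = 8,  u[11] = 7,  u[12] = 4,  u[13] = 12,  u[14] = 2,  u[15] = 6,  u[16] = 1.
Since u[16] = u[0] = 1, the sequence is periodic with period 16.
(4580 - 0) mod 16 = 4, so u[4580] = u[4] = 13.

13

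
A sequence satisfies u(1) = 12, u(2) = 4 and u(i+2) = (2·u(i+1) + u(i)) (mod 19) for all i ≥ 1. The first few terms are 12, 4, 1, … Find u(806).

Computing terms: u(1) = 12, u(2) = 4, u(3) = 1, u(4) = 6, u(5) = 13, u(6) = 13, u(7) = 1, u(8) = 15, u(9) = 12, u(10) = 1, u(11) = 14, u(12) = 10, u(13) = 15, u(14) = 2, u(15) = 0, u(16) = 2, u(17) = 4, u(18) = 10, u(19) = 5, u(20) = 1, u(21) = 7, u(22) = 15, u(23) = 18, u(24) = 13, u(25) = 6, u(26) = 6, u(27) = 18, u(28) = 4, u(29) = 7, u(30) = 18, u(31) = 5, u(32) = 9, u(33) = 4, u(34) = 17, u(35) = 0, u(36) = 17, u(37) = 15, u(38) = 9, u(39) = 14, u(40) = 18, u(41) = 12, u(42) = 4.
The sequence repeats with period 40.
(806 - 1) mod 40 = 5, so u(806) = u(6) = 13.

13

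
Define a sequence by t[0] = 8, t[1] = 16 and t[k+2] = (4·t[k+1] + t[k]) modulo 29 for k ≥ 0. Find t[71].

16

Listing terms: t[0] = 8, t[1] = 16, t[2] = 14, t[3] = 14, t[4] = 12, t[5] = 4, t[6] = 28, t[7] = 0, t[8] = 28, t[9] = 25, t[10] = 12, t[11] = 15, t[12] = 14, t[13] = 13, t[14] = 8, t[15] = 16.
Since (t[14], t[15]) = (t[0], t[1]) = (8, 16) (two consecutive terms determine the rest), the sequence is periodic with period 14.
So t[71] = t[0 + ((71-0) mod 14)] = t[1] = 16.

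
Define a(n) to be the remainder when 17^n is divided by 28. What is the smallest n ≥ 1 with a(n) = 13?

3

Listing terms: a(0) = 1, a(1) = 17, a(2) = 9, a(3) = 13, a(4) = 25, a(5) = 5, a(6) = 1.
The sequence repeats with period 6.
The value 13 first appears (with n ≥ 1) at a(3).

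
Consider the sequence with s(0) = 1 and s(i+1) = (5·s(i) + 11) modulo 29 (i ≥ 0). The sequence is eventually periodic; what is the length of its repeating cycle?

Computing terms: s(0) = 1; s(1) = 16; s(2) = 4; s(3) = 2; s(4) = 21; s(5) = 0; s(6) = 11; s(7) = 8; s(8) = 22; s(9) = 5; s(10) = 7; s(11) = 17; s(12) = 9; s(13) = 27; s(14) = 1.
Since s(14) = s(0) = 1, the sequence is periodic with period 14.

14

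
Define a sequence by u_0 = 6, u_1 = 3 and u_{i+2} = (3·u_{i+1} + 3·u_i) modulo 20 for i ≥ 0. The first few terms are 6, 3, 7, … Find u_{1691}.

Listing terms: u_0 = 6, u_1 = 3, u_2 = 7, u_3 = 10, u_4 = 11, u_5 = 3, u_6 = 2, u_7 = 15, u_8 = 11, u_9 = 18, u_{10} = 7, u_{11} = 15, u_{12} = 6, u_{13} = 3.
The sequence repeats with period 12.
(1691 - 0) mod 12 = 11, so u_{1691} = u_{11} = 15.

15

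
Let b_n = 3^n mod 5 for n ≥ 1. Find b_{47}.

b_1 = 3, b_2 = 4, b_3 = 2, b_4 = 1, b_5 = 3.
The sequence repeats with period 4.
So b_{47} = b_{1 + ((47-1) mod 4)} = b_3 = 2.

2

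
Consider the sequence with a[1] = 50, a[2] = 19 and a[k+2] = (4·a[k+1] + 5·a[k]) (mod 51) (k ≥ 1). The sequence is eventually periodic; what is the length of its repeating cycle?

16

We have a[1] = 50,  a[2] = 19,  a[3] = 20,  a[4] = 22,  a[5] = 35,  a[6] = 46,  a[7] = 2,  a[8] = 34,  a[9] = 44,  a[10] = 40,  a[11] = 23,  a[12] = 37,  a[13] = 8,  a[14] = 13,  a[15] = 41,  a[16] = 25,  a[17] = 50,  a[18] = 19.
Since (a[17], a[18]) = (a[1], a[2]) = (50, 19) (two consecutive terms determine the rest), the sequence is periodic with period 16.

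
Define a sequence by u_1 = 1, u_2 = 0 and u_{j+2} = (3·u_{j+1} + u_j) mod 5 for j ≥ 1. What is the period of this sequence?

u_1 = 1; u_2 = 0; u_3 = 1; u_4 = 3; u_5 = 0; u_6 = 3; u_7 = 4; u_8 = 0; u_9 = 4; u_{10} = 2; u_{11} = 0; u_{12} = 2; u_{13} = 1; u_{14} = 0.
Since (u_{13}, u_{14}) = (u_1, u_2) = (1, 0) (two consecutive terms determine the rest), the sequence is periodic with period 12.

12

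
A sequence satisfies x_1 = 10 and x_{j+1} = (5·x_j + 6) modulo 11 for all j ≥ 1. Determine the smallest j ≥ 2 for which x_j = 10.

6

Listing terms: x_1 = 10,  x_2 = 1,  x_3 = 0,  x_4 = 6,  x_5 = 3,  x_6 = 10.
Since x_6 = x_1 = 10, the sequence is periodic with period 5.
The value 10 next appears (with j ≥ 2) at x_6.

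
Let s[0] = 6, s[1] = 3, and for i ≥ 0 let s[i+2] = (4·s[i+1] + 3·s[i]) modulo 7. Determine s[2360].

6

s[0] = 6; s[1] = 3; s[2] = 2; s[3] = 3; s[4] = 4; s[5] = 4; s[6] = 0; s[7] = 5; s[8] = 6; s[9] = 4; s[10] = 6; s[11] = 1; s[12] = 1; s[13] = 0; s[14] = 3; s[15] = 5; s[16] = 1; s[17] = 5; s[18] = 2; s[19] = 2; s[20] = 0; s[21] = 6; s[22] = 3.
The sequence repeats with period 21.
(2360 - 0) mod 21 = 8, so s[2360] = s[8] = 6.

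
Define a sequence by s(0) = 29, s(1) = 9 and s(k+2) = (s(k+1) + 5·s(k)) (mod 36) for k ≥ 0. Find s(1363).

21

We have s(0) = 29,  s(1) = 9,  s(2) = 10,  s(3) = 19,  s(4) = 33,  s(5) = 20,  s(6) = 5,  s(7) = 33,  s(8) = 22,  s(9) = 7,  s(10) = 9,  s(11) = 8,  s(12) = 17,  s(13) = 21,  s(14) = 34,  s(15) = 31,  s(16) = 21,  s(17) = 32,  s(18) = 29,  s(19) = 9.
Since (s(18), s(19)) = (s(0), s(1)) = (29, 9) (two consecutive terms determine the rest), the sequence is periodic with period 18.
(1363 - 0) mod 18 = 13, so s(1363) = s(13) = 21.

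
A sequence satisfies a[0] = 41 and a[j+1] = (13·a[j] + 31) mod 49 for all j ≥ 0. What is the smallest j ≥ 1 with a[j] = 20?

a[0] = 41,  a[1] = 25,  a[2] = 13,  a[3] = 4,  a[4] = 34,  a[5] = 32,  a[6] = 6,  a[7] = 11,  a[8] = 27,  a[9] = 39,  a[10] = 48,  a[11] = 18,  a[12] = 20,  a[13] = 46,  a[14] = 41.
The sequence repeats with period 14.
The value 20 first appears (with j ≥ 1) at a[12].

12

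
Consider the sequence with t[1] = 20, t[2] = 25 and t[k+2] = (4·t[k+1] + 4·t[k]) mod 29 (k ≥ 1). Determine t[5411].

25

Listing terms: t[1] = 20; t[2] = 25; t[3] = 6; t[4] = 8; t[5] = 27; t[6] = 24; t[7] = 1; t[8] = 13; t[9] = 27; t[10] = 15; t[11] = 23; t[12] = 7; t[13] = 4; t[14] = 15; t[15] = 18; t[16] = 16; t[17] = 20; t[18] = 28; t[19] = 18; t[20] = 10; t[21] = 25; t[22] = 24; t[23] = 22; t[24] = 10; t[25] = 12; t[26] = 1; t[27] = 23; t[28] = 9; t[29] = 12; t[30] = 26; t[31] = 7; t[32] = 16; t[33] = 5; t[34] = 26; t[35] = 8; t[36] = 20; t[37] = 25.
Since (t[36], t[37]) = (t[1], t[2]) = (20, 25) (two consecutive terms determine the rest), the sequence is periodic with period 35.
(5411 - 1) mod 35 = 20, so t[5411] = t[21] = 25.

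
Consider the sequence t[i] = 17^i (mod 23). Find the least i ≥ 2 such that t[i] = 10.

13

t[1] = 17; t[2] = 13; t[3] = 14; t[4] = 8; t[5] = 21; t[6] = 12; t[7] = 20; t[8] = 18; t[9] = 7; t[10] = 4; t[11] = 22; t[12] = 6; t[13] = 10; t[14] = 9; t[15] = 15; t[16] = 2; t[17] = 11; t[18] = 3; t[19] = 5; t[20] = 16; t[21] = 19; t[22] = 1; t[23] = 17.
The sequence repeats with period 22.
The value 10 first appears (with i ≥ 2) at t[13].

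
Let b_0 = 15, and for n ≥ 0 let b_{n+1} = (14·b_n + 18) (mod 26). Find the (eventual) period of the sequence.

13

Listing terms: b_0 = 15,  b_1 = 20,  b_2 = 12,  b_3 = 4,  b_4 = 22,  b_5 = 14,  b_6 = 6,  b_7 = 24,  b_8 = 16,  b_9 = 8,  b_{10} = 0,  b_{11} = 18,  b_{12} = 10,  b_{13} = 2,  b_{14} = 20.
Since b_{14} = b_1 = 20, the sequence is eventually periodic: after a pre-period of length 1 it cycles with period 13.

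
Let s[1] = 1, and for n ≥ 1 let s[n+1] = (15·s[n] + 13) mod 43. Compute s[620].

We have s[1] = 1, s[2] = 28, s[3] = 3, s[4] = 15, s[5] = 23, s[6] = 14, s[7] = 8, s[8] = 4, s[9] = 30, s[10] = 33, s[11] = 35, s[12] = 22, s[13] = 42, s[14] = 41, s[15] = 26, s[16] = 16, s[17] = 38, s[18] = 24, s[19] = 29, s[20] = 18, s[21] = 25, s[22] = 1.
Since s[22] = s[1] = 1, the sequence is periodic with period 21.
(620 - 1) mod 21 = 10, so s[620] = s[11] = 35.

35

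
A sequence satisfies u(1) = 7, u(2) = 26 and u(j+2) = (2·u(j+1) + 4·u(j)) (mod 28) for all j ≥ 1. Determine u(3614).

Computing terms: u(1) = 7, u(2) = 26, u(3) = 24, u(4) = 12, u(5) = 8, u(6) = 8, u(7) = 20, u(8) = 16, u(9) = 0, u(10) = 8, u(11) = 16, u(12) = 8, u(13) = 24, u(14) = 24, u(15) = 4, u(16) = 20, u(17) = 0, u(18) = 24, u(19) = 20, u(20) = 24, u(21) = 16, u(22) = 16, u(23) = 12, u(24) = 4, u(25) = 0, u(26) = 16, u(27) = 4, u(28) = 16, u(29) = 20, u(30) = 20, u(31) = 8, u(32) = 12, u(33) = 0, u(34) = 20, u(35) = 12, u(36) = 20, u(37) = 4, u(38) = 4, u(39) = 24, u(40) = 8, u(41) = 0, u(42) = 4, u(43) = 8, u(44) = 4, u(45) = 12, u(46) = 12, u(47) = 16, u(48) = 24, u(49) = 0, u(50) = 12, u(51) = 24, u(52) = 12.
Since (u(51), u(52)) = (u(3), u(4)) = (24, 12) (two consecutive terms determine the rest), the sequence is eventually periodic: after a pre-period of length 2 it cycles with period 48.
For j ≥ 3, u(j) depends only on (j - 3) mod 48. (3614 - 3) mod 48 = 11, so u(3614) = u(14) = 24.

24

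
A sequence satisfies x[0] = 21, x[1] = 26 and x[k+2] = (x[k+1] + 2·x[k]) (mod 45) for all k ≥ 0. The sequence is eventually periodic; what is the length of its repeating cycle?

36

We have x[0] = 21,  x[1] = 26,  x[2] = 23,  x[3] = 30,  x[4] = 31,  x[5] = 1,  x[6] = 18,  x[7] = 20,  x[8] = 11,  x[9] = 6,  x[10] = 28,  x[11] = 40,  x[12] = 6,  x[13] = 41,  x[14] = 8,  x[15] = 0,  x[16] = 16,  x[17] = 16,  x[18] = 3,  x[19] = 35,  x[20] = 41,  x[21] = 21,  x[22] = 13,  x[23] = 10,  x[24] = 36,  x[25] = 11,  x[26] = 38,  x[27] = 15,  x[28] = 1,  x[29] = 31,  x[30] = 33,  x[31] = 5,  x[32] = 26,  x[33] = 36,  x[34] = 43,  x[35] = 25,  x[36] = 21,  x[37] = 26.
Since (x[36], x[37]) = (x[0], x[1]) = (21, 26) (two consecutive terms determine the rest), the sequence is periodic with period 36.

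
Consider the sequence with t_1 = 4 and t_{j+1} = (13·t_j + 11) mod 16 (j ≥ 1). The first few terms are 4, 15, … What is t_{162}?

15

Computing terms: t_1 = 4,  t_2 = 15,  t_3 = 14,  t_4 = 1,  t_5 = 8,  t_6 = 3,  t_7 = 2,  t_8 = 5,  t_9 = 12,  t_{10} = 7,  t_{11} = 6,  t_{12} = 9,  t_{13} = 0,  t_{14} = 11,  t_{15} = 10,  t_{16} = 13,  t_{17} = 4.
Since t_{17} = t_1 = 4, the sequence is periodic with period 16.
So t_{162} = t_{1 + ((162-1) mod 16)} = t_2 = 15.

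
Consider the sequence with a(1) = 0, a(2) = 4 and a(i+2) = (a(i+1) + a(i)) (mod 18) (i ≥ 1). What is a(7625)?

Computing terms: a(1) = 0; a(2) = 4; a(3) = 4; a(4) = 8; a(5) = 12; a(6) = 2; a(7) = 14; a(8) = 16; a(9) = 12; a(10) = 10; a(11) = 4; a(12) = 14; a(13) = 0; a(14) = 14; a(15) = 14; a(16) = 10; a(17) = 6; a(18) = 16; a(19) = 4; a(20) = 2; a(21) = 6; a(22) = 8; a(23) = 14; a(24) = 4; a(25) = 0; a(26) = 4.
Since (a(25), a(26)) = (a(1), a(2)) = (0, 4) (two consecutive terms determine the rest), the sequence is periodic with period 24.
So a(7625) = a(1 + ((7625-1) mod 24)) = a(17) = 6.

6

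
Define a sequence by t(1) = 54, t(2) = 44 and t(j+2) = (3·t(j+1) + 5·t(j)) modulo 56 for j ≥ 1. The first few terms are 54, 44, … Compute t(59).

Computing terms: t(1) = 54; t(2) = 44; t(3) = 10; t(4) = 26; t(5) = 16; t(6) = 10; t(7) = 54; t(8) = 44.
The sequence repeats with period 6.
So t(59) = t(1 + ((59-1) mod 6)) = t(5) = 16.

16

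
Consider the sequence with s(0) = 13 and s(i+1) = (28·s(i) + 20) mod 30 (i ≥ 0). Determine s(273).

Listing terms: s(0) = 13,  s(1) = 24,  s(2) = 2,  s(3) = 16,  s(4) = 18,  s(5) = 14,  s(6) = 22,  s(7) = 6,  s(8) = 8,  s(9) = 4,  s(10) = 12,  s(11) = 26,  s(12) = 28,  s(13) = 24.
Since s(13) = s(1) = 24, the sequence is eventually periodic: after a pre-period of length 1 it cycles with period 12.
For i ≥ 1, s(i) depends only on (i - 1) mod 12. (273 - 1) mod 12 = 8, so s(273) = s(9) = 4.

4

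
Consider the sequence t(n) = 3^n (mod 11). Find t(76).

3

We have t(1) = 3, t(2) = 9, t(3) = 5, t(4) = 4, t(5) = 1, t(6) = 3.
Since t(6) = t(1) = 3, the sequence is periodic with period 5.
So t(76) = t(1 + ((76-1) mod 5)) = t(1) = 3.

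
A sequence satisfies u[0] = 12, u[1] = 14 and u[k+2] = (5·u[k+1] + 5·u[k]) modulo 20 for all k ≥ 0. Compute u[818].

We have u[0] = 12; u[1] = 14; u[2] = 10; u[3] = 0; u[4] = 10; u[5] = 10; u[6] = 0.
Since (u[5], u[6]) = (u[2], u[3]) = (10, 0) (two consecutive terms determine the rest), the sequence is eventually periodic: after a pre-period of length 2 it cycles with period 3.
For k ≥ 2, u[k] depends only on (k - 2) mod 3. (818 - 2) mod 3 = 0, so u[818] = u[2] = 10.

10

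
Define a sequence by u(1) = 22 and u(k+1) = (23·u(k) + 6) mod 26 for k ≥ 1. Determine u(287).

24

We have u(1) = 22,  u(2) = 18,  u(3) = 4,  u(4) = 20,  u(5) = 24,  u(6) = 12,  u(7) = 22.
Since u(7) = u(1) = 22, the sequence is periodic with period 6.
So u(287) = u(1 + ((287-1) mod 6)) = u(5) = 24.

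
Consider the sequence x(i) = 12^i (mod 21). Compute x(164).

Listing terms: x(0) = 1,  x(1) = 12,  x(2) = 18,  x(3) = 6,  x(4) = 9,  x(5) = 3,  x(6) = 15,  x(7) = 12.
Since x(7) = x(1) = 12, the sequence is eventually periodic: after a pre-period of length 1 it cycles with period 6.
For i ≥ 1, x(i) depends only on (i - 1) mod 6. (164 - 1) mod 6 = 1, so x(164) = x(2) = 18.

18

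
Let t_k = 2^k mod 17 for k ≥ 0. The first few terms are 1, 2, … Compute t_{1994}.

4

Computing terms: t_0 = 1,  t_1 = 2,  t_2 = 4,  t_3 = 8,  t_4 = 16,  t_5 = 15,  t_6 = 13,  t_7 = 9,  t_8 = 1.
Since t_8 = t_0 = 1, the sequence is periodic with period 8.
(1994 - 0) mod 8 = 2, so t_{1994} = t_2 = 4.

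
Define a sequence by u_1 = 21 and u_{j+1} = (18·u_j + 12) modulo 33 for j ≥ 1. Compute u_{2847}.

24

Listing terms: u_1 = 21; u_2 = 27; u_3 = 3; u_4 = 0; u_5 = 12; u_6 = 30; u_7 = 24; u_8 = 15; u_9 = 18; u_{10} = 6; u_{11} = 21.
Since u_{11} = u_1 = 21, the sequence is periodic with period 10.
So u_{2847} = u_{1 + ((2847-1) mod 10)} = u_7 = 24.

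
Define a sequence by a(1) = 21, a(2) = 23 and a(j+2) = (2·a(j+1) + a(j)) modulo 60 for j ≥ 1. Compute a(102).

Computing terms: a(1) = 21,  a(2) = 23,  a(3) = 7,  a(4) = 37,  a(5) = 21,  a(6) = 19,  a(7) = 59,  a(8) = 17,  a(9) = 33,  a(10) = 23,  a(11) = 19,  a(12) = 1,  a(13) = 21,  a(14) = 43,  a(15) = 47,  a(16) = 17,  a(17) = 21,  a(18) = 59,  a(19) = 19,  a(20) = 37,  a(21) = 33,  a(22) = 43,  a(23) = 59,  a(24) = 41,  a(25) = 21,  a(26) = 23.
The sequence repeats with period 24.
(102 - 1) mod 24 = 5, so a(102) = a(6) = 19.

19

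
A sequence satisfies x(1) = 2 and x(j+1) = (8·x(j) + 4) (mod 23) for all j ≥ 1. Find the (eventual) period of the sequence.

11

Computing terms: x(1) = 2, x(2) = 20, x(3) = 3, x(4) = 5, x(5) = 21, x(6) = 11, x(7) = 0, x(8) = 4, x(9) = 13, x(10) = 16, x(11) = 17, x(12) = 2.
The sequence repeats with period 11.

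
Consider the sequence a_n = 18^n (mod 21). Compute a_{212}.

9

We have a_1 = 18; a_2 = 9; a_3 = 15; a_4 = 18.
The sequence repeats with period 3.
So a_{212} = a_{1 + ((212-1) mod 3)} = a_2 = 9.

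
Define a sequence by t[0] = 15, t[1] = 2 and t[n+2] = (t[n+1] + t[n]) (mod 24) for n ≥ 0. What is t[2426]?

Computing terms: t[0] = 15; t[1] = 2; t[2] = 17; t[3] = 19; t[4] = 12; t[5] = 7; t[6] = 19; t[7] = 2; t[8] = 21; t[9] = 23; t[10] = 20; t[11] = 19; t[12] = 15; t[13] = 10; t[14] = 1; t[15] = 11; t[16] = 12; t[17] = 23; t[18] = 11; t[19] = 10; t[20] = 21; t[21] = 7; t[22] = 4; t[23] = 11; t[24] = 15; t[25] = 2.
Since (t[24], t[25]) = (t[0], t[1]) = (15, 2) (two consecutive terms determine the rest), the sequence is periodic with period 24.
So t[2426] = t[0 + ((2426-0) mod 24)] = t[2] = 17.

17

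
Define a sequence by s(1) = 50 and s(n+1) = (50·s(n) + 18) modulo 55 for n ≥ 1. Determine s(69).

48

Computing terms: s(1) = 50; s(2) = 43; s(3) = 23; s(4) = 13; s(5) = 8; s(6) = 33; s(7) = 18; s(8) = 38; s(9) = 48; s(10) = 53; s(11) = 28; s(12) = 43.
Since s(12) = s(2) = 43, the sequence is eventually periodic: after a pre-period of length 1 it cycles with period 10.
For n ≥ 2, s(n) depends only on (n - 2) mod 10. (69 - 2) mod 10 = 7, so s(69) = s(9) = 48.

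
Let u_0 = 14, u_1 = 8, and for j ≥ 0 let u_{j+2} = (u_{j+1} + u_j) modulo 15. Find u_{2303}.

Listing terms: u_0 = 14, u_1 = 8, u_2 = 7, u_3 = 0, u_4 = 7, u_5 = 7, u_6 = 14, u_7 = 6, u_8 = 5, u_9 = 11, u_{10} = 1, u_{11} = 12, u_{12} = 13, u_{13} = 10, u_{14} = 8, u_{15} = 3, u_{16} = 11, u_{17} = 14, u_{18} = 10, u_{19} = 9, u_{20} = 4, u_{21} = 13, u_{22} = 2, u_{23} = 0, u_{24} = 2, u_{25} = 2, u_{26} = 4, u_{27} = 6, u_{28} = 10, u_{29} = 1, u_{30} = 11, u_{31} = 12, u_{32} = 8, u_{33} = 5, u_{34} = 13, u_{35} = 3, u_{36} = 1, u_{37} = 4, u_{38} = 5, u_{39} = 9, u_{40} = 14, u_{41} = 8.
The sequence repeats with period 40.
So u_{2303} = u_{0 + ((2303-0) mod 40)} = u_{23} = 0.

0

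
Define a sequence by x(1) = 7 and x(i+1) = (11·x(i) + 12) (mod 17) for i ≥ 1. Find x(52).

We have x(1) = 7, x(2) = 4, x(3) = 5, x(4) = 16, x(5) = 1, x(6) = 6, x(7) = 10, x(8) = 3, x(9) = 11, x(10) = 14, x(11) = 13, x(12) = 2, x(13) = 0, x(14) = 12, x(15) = 8, x(16) = 15, x(17) = 7.
Since x(17) = x(1) = 7, the sequence is periodic with period 16.
(52 - 1) mod 16 = 3, so x(52) = x(4) = 16.

16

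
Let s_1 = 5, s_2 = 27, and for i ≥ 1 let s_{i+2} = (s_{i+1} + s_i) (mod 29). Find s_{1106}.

We have s_1 = 5,  s_2 = 27,  s_3 = 3,  s_4 = 1,  s_5 = 4,  s_6 = 5,  s_7 = 9,  s_8 = 14,  s_9 = 23,  s_{10} = 8,  s_{11} = 2,  s_{12} = 10,  s_{13} = 12,  s_{14} = 22,  s_{15} = 5,  s_{16} = 27.
Since (s_{15}, s_{16}) = (s_1, s_2) = (5, 27) (two consecutive terms determine the rest), the sequence is periodic with period 14.
So s_{1106} = s_{1 + ((1106-1) mod 14)} = s_{14} = 22.

22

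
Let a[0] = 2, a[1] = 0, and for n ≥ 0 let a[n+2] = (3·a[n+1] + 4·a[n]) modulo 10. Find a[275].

8

Computing terms: a[0] = 2; a[1] = 0; a[2] = 8; a[3] = 4; a[4] = 4; a[5] = 8; a[6] = 0; a[7] = 2; a[8] = 6; a[9] = 6; a[10] = 2; a[11] = 0.
The sequence repeats with period 10.
(275 - 0) mod 10 = 5, so a[275] = a[5] = 8.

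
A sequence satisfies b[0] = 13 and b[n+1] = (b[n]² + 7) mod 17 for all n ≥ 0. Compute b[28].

We have b[0] = 13; b[1] = 6; b[2] = 9; b[3] = 3; b[4] = 16; b[5] = 8; b[6] = 3.
Since b[6] = b[3] = 3, the sequence is eventually periodic: after a pre-period of length 3 it cycles with period 3.
For n ≥ 3, b[n] depends only on (n - 3) mod 3. (28 - 3) mod 3 = 1, so b[28] = b[4] = 16.

16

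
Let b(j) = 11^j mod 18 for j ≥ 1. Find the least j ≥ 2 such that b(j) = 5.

5

We have b(1) = 11; b(2) = 13; b(3) = 17; b(4) = 7; b(5) = 5; b(6) = 1; b(7) = 11.
The sequence repeats with period 6.
The value 5 first appears (with j ≥ 2) at b(5).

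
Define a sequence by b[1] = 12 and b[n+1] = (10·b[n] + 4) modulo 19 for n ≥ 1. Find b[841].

17

Listing terms: b[1] = 12; b[2] = 10; b[3] = 9; b[4] = 18; b[5] = 13; b[6] = 1; b[7] = 14; b[8] = 11; b[9] = 0; b[10] = 4; b[11] = 6; b[12] = 7; b[13] = 17; b[14] = 3; b[15] = 15; b[16] = 2; b[17] = 5; b[18] = 16; b[19] = 12.
The sequence repeats with period 18.
So b[841] = b[1 + ((841-1) mod 18)] = b[13] = 17.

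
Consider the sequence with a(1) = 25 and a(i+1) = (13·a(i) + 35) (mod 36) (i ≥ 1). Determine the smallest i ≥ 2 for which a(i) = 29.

9

We have a(1) = 25,  a(2) = 0,  a(3) = 35,  a(4) = 22,  a(5) = 33,  a(6) = 32,  a(7) = 19,  a(8) = 30,  a(9) = 29,  a(10) = 16,  a(11) = 27,  a(12) = 26,  a(13) = 13,  a(14) = 24,  a(15) = 23,  a(16) = 10,  a(17) = 21,  a(18) = 20,  a(19) = 7,  a(20) = 18,  a(21) = 17,  a(22) = 4,  a(23) = 15,  a(24) = 14,  a(25) = 1,  a(26) = 12,  a(27) = 11,  a(28) = 34,  a(29) = 9,  a(30) = 8,  a(31) = 31,  a(32) = 6,  a(33) = 5,  a(34) = 28,  a(35) = 3,  a(36) = 2,  a(37) = 25.
Since a(37) = a(1) = 25, the sequence is periodic with period 36.
The value 29 first appears (with i ≥ 2) at a(9).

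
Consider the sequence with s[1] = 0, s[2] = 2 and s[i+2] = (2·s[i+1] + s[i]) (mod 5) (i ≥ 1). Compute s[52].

Computing terms: s[1] = 0; s[2] = 2; s[3] = 4; s[4] = 0; s[5] = 4; s[6] = 3; s[7] = 0; s[8] = 3; s[9] = 1; s[10] = 0; s[11] = 1; s[12] = 2; s[13] = 0; s[14] = 2.
The sequence repeats with period 12.
(52 - 1) mod 12 = 3, so s[52] = s[4] = 0.

0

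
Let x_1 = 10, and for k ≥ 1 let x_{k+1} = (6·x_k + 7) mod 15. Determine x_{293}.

Computing terms: x_1 = 10,  x_2 = 7,  x_3 = 4,  x_4 = 1,  x_5 = 13,  x_6 = 10.
The sequence repeats with period 5.
(293 - 1) mod 5 = 2, so x_{293} = x_3 = 4.

4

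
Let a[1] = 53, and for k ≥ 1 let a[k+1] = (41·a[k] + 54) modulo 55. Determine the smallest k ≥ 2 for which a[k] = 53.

11

a[1] = 53; a[2] = 27; a[3] = 6; a[4] = 25; a[5] = 34; a[6] = 18; a[7] = 22; a[8] = 21; a[9] = 35; a[10] = 4; a[11] = 53.
Since a[11] = a[1] = 53, the sequence is periodic with period 10.
The value 53 next appears (with k ≥ 2) at a[11].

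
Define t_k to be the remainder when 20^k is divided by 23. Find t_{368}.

Computing terms: t_1 = 20, t_2 = 9, t_3 = 19, t_4 = 12, t_5 = 10, t_6 = 16, t_7 = 21, t_8 = 6, t_9 = 5, t_{10} = 8, t_{11} = 22, t_{12} = 3, t_{13} = 14, t_{14} = 4, t_{15} = 11, t_{16} = 13, t_{17} = 7, t_{18} = 2, t_{19} = 17, t_{20} = 18, t_{21} = 15, t_{22} = 1, t_{23} = 20.
The sequence repeats with period 22.
(368 - 1) mod 22 = 15, so t_{368} = t_{16} = 13.

13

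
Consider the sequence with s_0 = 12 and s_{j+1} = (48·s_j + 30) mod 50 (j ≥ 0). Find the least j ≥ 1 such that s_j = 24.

s_0 = 12; s_1 = 6; s_2 = 18; s_3 = 44; s_4 = 42; s_5 = 46; s_6 = 38; s_7 = 4; s_8 = 22; s_9 = 36; s_{10} = 8; s_{11} = 14; s_{12} = 2; s_{13} = 26; s_{14} = 28; s_{15} = 24; s_{16} = 32; s_{17} = 16; s_{18} = 48; s_{19} = 34; s_{20} = 12.
Since s_{20} = s_0 = 12, the sequence is periodic with period 20.
The value 24 first appears (with j ≥ 1) at s_{15}.

15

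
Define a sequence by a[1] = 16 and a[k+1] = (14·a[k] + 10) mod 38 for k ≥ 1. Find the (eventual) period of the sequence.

18

Listing terms: a[1] = 16; a[2] = 6; a[3] = 18; a[4] = 34; a[5] = 30; a[6] = 12; a[7] = 26; a[8] = 32; a[9] = 2; a[10] = 0; a[11] = 10; a[12] = 36; a[13] = 20; a[14] = 24; a[15] = 4; a[16] = 28; a[17] = 22; a[18] = 14; a[19] = 16.
Since a[19] = a[1] = 16, the sequence is periodic with period 18.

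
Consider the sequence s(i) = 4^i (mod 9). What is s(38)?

7

Computing terms: s(0) = 1; s(1) = 4; s(2) = 7; s(3) = 1.
Since s(3) = s(0) = 1, the sequence is periodic with period 3.
So s(38) = s(0 + ((38-0) mod 3)) = s(2) = 7.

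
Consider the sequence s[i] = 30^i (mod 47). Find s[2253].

11

Listing terms: s[1] = 30,  s[2] = 7,  s[3] = 22,  s[4] = 2,  s[5] = 13,  s[6] = 14,  s[7] = 44,  s[8] = 4,  s[9] = 26,  s[10] = 28,  s[11] = 41,  s[12] = 8,  s[13] = 5,  s[14] = 9,  s[15] = 35,  s[16] = 16,  s[17] = 10,  s[18] = 18,  s[19] = 23,  s[20] = 32,  s[21] = 20,  s[22] = 36,  s[23] = 46,  s[24] = 17,  s[25] = 40,  s[26] = 25,  s[27] = 45,  s[28] = 34,  s[29] = 33,  s[30] = 3,  s[31] = 43,  s[32] = 21,  s[33] = 19,  s[34] = 6,  s[35] = 39,  s[36] = 42,  s[37] = 38,  s[38] = 12,  s[39] = 31,  s[40] = 37,  s[41] = 29,  s[42] = 24,  s[43] = 15,  s[44] = 27,  s[45] = 11,  s[46] = 1,  s[47] = 30.
The sequence repeats with period 46.
So s[2253] = s[1 + ((2253-1) mod 46)] = s[45] = 11.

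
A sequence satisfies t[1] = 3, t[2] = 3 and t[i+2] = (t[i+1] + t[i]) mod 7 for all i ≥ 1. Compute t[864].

0

Computing terms: t[1] = 3; t[2] = 3; t[3] = 6; t[4] = 2; t[5] = 1; t[6] = 3; t[7] = 4; t[8] = 0; t[9] = 4; t[10] = 4; t[11] = 1; t[12] = 5; t[13] = 6; t[14] = 4; t[15] = 3; t[16] = 0; t[17] = 3; t[18] = 3.
The sequence repeats with period 16.
So t[864] = t[1 + ((864-1) mod 16)] = t[16] = 0.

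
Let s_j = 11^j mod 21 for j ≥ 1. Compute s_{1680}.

Listing terms: s_1 = 11,  s_2 = 16,  s_3 = 8,  s_4 = 4,  s_5 = 2,  s_6 = 1,  s_7 = 11.
The sequence repeats with period 6.
(1680 - 1) mod 6 = 5, so s_{1680} = s_6 = 1.

1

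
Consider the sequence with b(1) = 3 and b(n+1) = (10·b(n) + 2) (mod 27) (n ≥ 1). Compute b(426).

7

b(1) = 3,  b(2) = 5,  b(3) = 25,  b(4) = 9,  b(5) = 11,  b(6) = 4,  b(7) = 15,  b(8) = 17,  b(9) = 10,  b(10) = 21,  b(11) = 23,  b(12) = 16,  b(13) = 0,  b(14) = 2,  b(15) = 22,  b(16) = 6,  b(17) = 8,  b(18) = 1,  b(19) = 12,  b(20) = 14,  b(21) = 7,  b(22) = 18,  b(23) = 20,  b(24) = 13,  b(25) = 24,  b(26) = 26,  b(27) = 19,  b(28) = 3.
The sequence repeats with period 27.
(426 - 1) mod 27 = 20, so b(426) = b(21) = 7.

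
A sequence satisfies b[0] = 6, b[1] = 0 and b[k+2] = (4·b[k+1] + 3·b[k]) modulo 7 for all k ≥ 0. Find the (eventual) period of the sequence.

21

Listing terms: b[0] = 6,  b[1] = 0,  b[2] = 4,  b[3] = 2,  b[4] = 6,  b[5] = 2,  b[6] = 5,  b[7] = 5,  b[8] = 0,  b[9] = 1,  b[10] = 4,  b[11] = 5,  b[12] = 4,  b[13] = 3,  b[14] = 3,  b[15] = 0,  b[16] = 2,  b[17] = 1,  b[18] = 3,  b[19] = 1,  b[20] = 6,  b[21] = 6,  b[22] = 0.
Since (b[21], b[22]) = (b[0], b[1]) = (6, 0) (two consecutive terms determine the rest), the sequence is periodic with period 21.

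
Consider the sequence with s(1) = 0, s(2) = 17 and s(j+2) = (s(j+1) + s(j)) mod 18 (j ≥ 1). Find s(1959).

1

Listing terms: s(1) = 0; s(2) = 17; s(3) = 17; s(4) = 16; s(5) = 15; s(6) = 13; s(7) = 10; s(8) = 5; s(9) = 15; s(10) = 2; s(11) = 17; s(12) = 1; s(13) = 0; s(14) = 1; s(15) = 1; s(16) = 2; s(17) = 3; s(18) = 5; s(19) = 8; s(20) = 13; s(21) = 3; s(22) = 16; s(23) = 1; s(24) = 17; s(25) = 0; s(26) = 17.
The sequence repeats with period 24.
(1959 - 1) mod 24 = 14, so s(1959) = s(15) = 1.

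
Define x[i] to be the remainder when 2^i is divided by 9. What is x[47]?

5

Computing terms: x[0] = 1; x[1] = 2; x[2] = 4; x[3] = 8; x[4] = 7; x[5] = 5; x[6] = 1.
The sequence repeats with period 6.
(47 - 0) mod 6 = 5, so x[47] = x[5] = 5.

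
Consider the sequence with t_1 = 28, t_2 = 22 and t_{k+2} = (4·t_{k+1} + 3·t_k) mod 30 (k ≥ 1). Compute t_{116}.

t_1 = 28, t_2 = 22, t_3 = 22, t_4 = 4, t_5 = 22, t_6 = 10, t_7 = 16, t_8 = 4, t_9 = 4, t_{10} = 28, t_{11} = 4, t_{12} = 10, t_{13} = 22, t_{14} = 28, t_{15} = 28, t_{16} = 16, t_{17} = 28, t_{18} = 10, t_{19} = 4, t_{20} = 16, t_{21} = 16, t_{22} = 22, t_{23} = 16, t_{24} = 10, t_{25} = 28, t_{26} = 22.
The sequence repeats with period 24.
(116 - 1) mod 24 = 19, so t_{116} = t_{20} = 16.

16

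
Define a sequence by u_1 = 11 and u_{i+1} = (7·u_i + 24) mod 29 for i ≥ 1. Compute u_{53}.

Computing terms: u_1 = 11, u_2 = 14, u_3 = 6, u_4 = 8, u_5 = 22, u_6 = 4, u_7 = 23, u_8 = 11.
Since u_8 = u_1 = 11, the sequence is periodic with period 7.
(53 - 1) mod 7 = 3, so u_{53} = u_4 = 8.

8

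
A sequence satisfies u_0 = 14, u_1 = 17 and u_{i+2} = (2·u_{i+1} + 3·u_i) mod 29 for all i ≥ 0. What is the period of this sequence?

Computing terms: u_0 = 14, u_1 = 17, u_2 = 18, u_3 = 0, u_4 = 25, u_5 = 21, u_6 = 1, u_7 = 7, u_8 = 17, u_9 = 26, u_{10} = 16, u_{11} = 23, u_{12} = 7, u_{13} = 25, u_{14} = 13, u_{15} = 14, u_{16} = 9, u_{17} = 2, u_{18} = 2, u_{19} = 10, u_{20} = 26, u_{21} = 24, u_{22} = 10, u_{23} = 5, u_{24} = 11, u_{25} = 8, u_{26} = 20, u_{27} = 6, u_{28} = 14, u_{29} = 17.
Since (u_{28}, u_{29}) = (u_0, u_1) = (14, 17) (two consecutive terms determine the rest), the sequence is periodic with period 28.

28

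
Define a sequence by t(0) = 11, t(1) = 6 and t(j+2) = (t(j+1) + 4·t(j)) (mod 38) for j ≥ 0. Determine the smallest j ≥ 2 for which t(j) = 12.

2

Computing terms: t(0) = 11; t(1) = 6; t(2) = 12; t(3) = 36; t(4) = 8; t(5) = 0; t(6) = 32; t(7) = 32; t(8) = 8; t(9) = 22; t(10) = 16; t(11) = 28; t(12) = 16; t(13) = 14; t(14) = 2; t(15) = 20; t(16) = 28; t(17) = 32; t(18) = 30; t(19) = 6; t(20) = 12.
Since (t(19), t(20)) = (t(1), t(2)) = (6, 12) (two consecutive terms determine the rest), the sequence is eventually periodic: after a pre-period of length 1 it cycles with period 18.
The value 12 first appears (with j ≥ 2) at t(2).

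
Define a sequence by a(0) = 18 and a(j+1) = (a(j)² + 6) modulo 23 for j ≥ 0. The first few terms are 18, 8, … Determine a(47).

1

We have a(0) = 18; a(1) = 8; a(2) = 1; a(3) = 7; a(4) = 9; a(5) = 18.
The sequence repeats with period 5.
(47 - 0) mod 5 = 2, so a(47) = a(2) = 1.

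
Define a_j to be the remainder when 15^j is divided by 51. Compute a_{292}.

33

Listing terms: a_0 = 1; a_1 = 15; a_2 = 21; a_3 = 9; a_4 = 33; a_5 = 36; a_6 = 30; a_7 = 42; a_8 = 18; a_9 = 15.
Since a_9 = a_1 = 15, the sequence is eventually periodic: after a pre-period of length 1 it cycles with period 8.
For j ≥ 1, a_j depends only on (j - 1) mod 8. (292 - 1) mod 8 = 3, so a_{292} = a_4 = 33.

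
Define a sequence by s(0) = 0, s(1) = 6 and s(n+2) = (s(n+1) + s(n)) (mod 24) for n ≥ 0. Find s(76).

18

s(0) = 0, s(1) = 6, s(2) = 6, s(3) = 12, s(4) = 18, s(5) = 6, s(6) = 0, s(7) = 6.
Since (s(6), s(7)) = (s(0), s(1)) = (0, 6) (two consecutive terms determine the rest), the sequence is periodic with period 6.
(76 - 0) mod 6 = 4, so s(76) = s(4) = 18.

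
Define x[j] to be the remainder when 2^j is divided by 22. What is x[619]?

x[1] = 2,  x[2] = 4,  x[3] = 8,  x[4] = 16,  x[5] = 10,  x[6] = 20,  x[7] = 18,  x[8] = 14,  x[9] = 6,  x[10] = 12,  x[11] = 2.
The sequence repeats with period 10.
(619 - 1) mod 10 = 8, so x[619] = x[9] = 6.

6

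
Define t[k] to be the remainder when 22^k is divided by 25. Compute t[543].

23

Computing terms: t[0] = 1; t[1] = 22; t[2] = 9; t[3] = 23; t[4] = 6; t[5] = 7; t[6] = 4; t[7] = 13; t[8] = 11; t[9] = 17; t[10] = 24; t[11] = 3; t[12] = 16; t[13] = 2; t[14] = 19; t[15] = 18; t[16] = 21; t[17] = 12; t[18] = 14; t[19] = 8; t[20] = 1.
Since t[20] = t[0] = 1, the sequence is periodic with period 20.
So t[543] = t[0 + ((543-0) mod 20)] = t[3] = 23.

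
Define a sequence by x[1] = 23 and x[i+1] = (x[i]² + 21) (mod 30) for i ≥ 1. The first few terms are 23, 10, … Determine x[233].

x[1] = 23,  x[2] = 10,  x[3] = 1,  x[4] = 22,  x[5] = 25,  x[6] = 16,  x[7] = 7,  x[8] = 10.
Since x[8] = x[2] = 10, the sequence is eventually periodic: after a pre-period of length 1 it cycles with period 6.
For i ≥ 2, x[i] depends only on (i - 2) mod 6. (233 - 2) mod 6 = 3, so x[233] = x[5] = 25.

25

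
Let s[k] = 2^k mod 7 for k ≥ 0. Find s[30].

s[0] = 1, s[1] = 2, s[2] = 4, s[3] = 1.
Since s[3] = s[0] = 1, the sequence is periodic with period 3.
(30 - 0) mod 3 = 0, so s[30] = s[0] = 1.

1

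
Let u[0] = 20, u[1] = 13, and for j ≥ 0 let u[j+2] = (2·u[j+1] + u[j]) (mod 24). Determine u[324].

16

Listing terms: u[0] = 20,  u[1] = 13,  u[2] = 22,  u[3] = 9,  u[4] = 16,  u[5] = 17,  u[6] = 2,  u[7] = 21,  u[8] = 20,  u[9] = 13.
The sequence repeats with period 8.
(324 - 0) mod 8 = 4, so u[324] = u[4] = 16.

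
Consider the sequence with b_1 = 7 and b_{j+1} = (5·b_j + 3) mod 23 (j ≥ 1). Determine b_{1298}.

10

We have b_1 = 7, b_2 = 15, b_3 = 9, b_4 = 2, b_5 = 13, b_6 = 22, b_7 = 21, b_8 = 16, b_9 = 14, b_{10} = 4, b_{11} = 0, b_{12} = 3, b_{13} = 18, b_{14} = 1, b_{15} = 8, b_{16} = 20, b_{17} = 11, b_{18} = 12, b_{19} = 17, b_{20} = 19, b_{21} = 6, b_{22} = 10, b_{23} = 7.
Since b_{23} = b_1 = 7, the sequence is periodic with period 22.
(1298 - 1) mod 22 = 21, so b_{1298} = b_{22} = 10.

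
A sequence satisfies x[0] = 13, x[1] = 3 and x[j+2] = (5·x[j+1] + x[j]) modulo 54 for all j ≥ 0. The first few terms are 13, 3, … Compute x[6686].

26

Listing terms: x[0] = 13; x[1] = 3; x[2] = 28; x[3] = 35; x[4] = 41; x[5] = 24; x[6] = 53; x[7] = 19; x[8] = 40; x[9] = 3; x[10] = 1; x[11] = 8; x[12] = 41; x[13] = 51; x[14] = 26; x[15] = 19; x[16] = 13; x[17] = 30; x[18] = 1; x[19] = 35; x[20] = 14; x[21] = 51; x[22] = 53; x[23] = 46; x[24] = 13; x[25] = 3.
Since (x[24], x[25]) = (x[0], x[1]) = (13, 3) (two consecutive terms determine the rest), the sequence is periodic with period 24.
So x[6686] = x[0 + ((6686-0) mod 24)] = x[14] = 26.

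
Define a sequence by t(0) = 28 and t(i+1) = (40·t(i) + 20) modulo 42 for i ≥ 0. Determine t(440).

We have t(0) = 28, t(1) = 6, t(2) = 8, t(3) = 4, t(4) = 12, t(5) = 38, t(6) = 28.
The sequence repeats with period 6.
So t(440) = t(0 + ((440-0) mod 6)) = t(2) = 8.

8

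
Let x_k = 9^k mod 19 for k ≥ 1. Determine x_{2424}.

7

We have x_1 = 9, x_2 = 5, x_3 = 7, x_4 = 6, x_5 = 16, x_6 = 11, x_7 = 4, x_8 = 17, x_9 = 1, x_{10} = 9.
The sequence repeats with period 9.
So x_{2424} = x_{1 + ((2424-1) mod 9)} = x_3 = 7.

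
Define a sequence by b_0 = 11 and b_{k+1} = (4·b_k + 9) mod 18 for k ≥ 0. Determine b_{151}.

17

We have b_0 = 11,  b_1 = 17,  b_2 = 5,  b_3 = 11.
The sequence repeats with period 3.
(151 - 0) mod 3 = 1, so b_{151} = b_1 = 17.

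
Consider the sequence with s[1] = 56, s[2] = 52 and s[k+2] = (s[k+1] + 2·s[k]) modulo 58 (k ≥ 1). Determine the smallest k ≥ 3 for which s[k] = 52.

Listing terms: s[1] = 56; s[2] = 52; s[3] = 48; s[4] = 36; s[5] = 16; s[6] = 30; s[7] = 4; s[8] = 6; s[9] = 14; s[10] = 26; s[11] = 54; s[12] = 48; s[13] = 40; s[14] = 20; s[15] = 42; s[16] = 24; s[17] = 50; s[18] = 40; s[19] = 24; s[20] = 46; s[21] = 36; s[22] = 12; s[23] = 26; s[24] = 50; s[25] = 44; s[26] = 28; s[27] = 0; s[28] = 56; s[29] = 56; s[30] = 52.
Since (s[29], s[30]) = (s[1], s[2]) = (56, 52) (two consecutive terms determine the rest), the sequence is periodic with period 28.
The value 52 next appears (with k ≥ 3) at s[30].

30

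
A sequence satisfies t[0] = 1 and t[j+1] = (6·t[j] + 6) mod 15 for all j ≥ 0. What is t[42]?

t[0] = 1; t[1] = 12; t[2] = 3; t[3] = 9; t[4] = 0; t[5] = 6; t[6] = 12.
Since t[6] = t[1] = 12, the sequence is eventually periodic: after a pre-period of length 1 it cycles with period 5.
For j ≥ 1, t[j] depends only on (j - 1) mod 5. (42 - 1) mod 5 = 1, so t[42] = t[2] = 3.

3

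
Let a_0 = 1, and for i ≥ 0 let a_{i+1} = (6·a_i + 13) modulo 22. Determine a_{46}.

11

Listing terms: a_0 = 1,  a_1 = 19,  a_2 = 17,  a_3 = 5,  a_4 = 21,  a_5 = 7,  a_6 = 11,  a_7 = 13,  a_8 = 3,  a_9 = 9,  a_{10} = 1.
Since a_{10} = a_0 = 1, the sequence is periodic with period 10.
(46 - 0) mod 10 = 6, so a_{46} = a_6 = 11.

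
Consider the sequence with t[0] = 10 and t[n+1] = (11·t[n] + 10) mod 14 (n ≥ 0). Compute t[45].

10

t[0] = 10, t[1] = 8, t[2] = 0, t[3] = 10.
The sequence repeats with period 3.
(45 - 0) mod 3 = 0, so t[45] = t[0] = 10.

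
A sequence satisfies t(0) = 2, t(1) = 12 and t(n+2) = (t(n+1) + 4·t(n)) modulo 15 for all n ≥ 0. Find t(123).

8

t(0) = 2; t(1) = 12; t(2) = 5; t(3) = 8; t(4) = 13; t(5) = 0; t(6) = 7; t(7) = 7; t(8) = 5; t(9) = 3; t(10) = 8; t(11) = 5; t(12) = 7; t(13) = 12; t(14) = 10; t(15) = 13; t(16) = 8; t(17) = 0; t(18) = 2; t(19) = 2; t(20) = 10; t(21) = 3; t(22) = 13; t(23) = 10; t(24) = 2; t(25) = 12.
The sequence repeats with period 24.
So t(123) = t(0 + ((123-0) mod 24)) = t(3) = 8.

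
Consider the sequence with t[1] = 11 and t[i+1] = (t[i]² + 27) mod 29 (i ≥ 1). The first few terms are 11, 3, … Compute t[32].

Computing terms: t[1] = 11; t[2] = 3; t[3] = 7; t[4] = 18; t[5] = 3.
Since t[5] = t[2] = 3, the sequence is eventually periodic: after a pre-period of length 1 it cycles with period 3.
For i ≥ 2, t[i] depends only on (i - 2) mod 3. (32 - 2) mod 3 = 0, so t[32] = t[2] = 3.

3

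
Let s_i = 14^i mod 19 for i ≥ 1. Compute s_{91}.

14

Computing terms: s_1 = 14,  s_2 = 6,  s_3 = 8,  s_4 = 17,  s_5 = 10,  s_6 = 7,  s_7 = 3,  s_8 = 4,  s_9 = 18,  s_{10} = 5,  s_{11} = 13,  s_{12} = 11,  s_{13} = 2,  s_{14} = 9,  s_{15} = 12,  s_{16} = 16,  s_{17} = 15,  s_{18} = 1,  s_{19} = 14.
Since s_{19} = s_1 = 14, the sequence is periodic with period 18.
So s_{91} = s_{1 + ((91-1) mod 18)} = s_1 = 14.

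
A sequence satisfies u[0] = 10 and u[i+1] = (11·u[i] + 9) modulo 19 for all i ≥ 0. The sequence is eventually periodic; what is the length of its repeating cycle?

u[0] = 10, u[1] = 5, u[2] = 7, u[3] = 10.
The sequence repeats with period 3.

3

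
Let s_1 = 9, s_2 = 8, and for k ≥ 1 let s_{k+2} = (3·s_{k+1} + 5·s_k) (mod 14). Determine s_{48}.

We have s_1 = 9,  s_2 = 8,  s_3 = 13,  s_4 = 9,  s_5 = 8.
Since (s_4, s_5) = (s_1, s_2) = (9, 8) (two consecutive terms determine the rest), the sequence is periodic with period 3.
(48 - 1) mod 3 = 2, so s_{48} = s_3 = 13.

13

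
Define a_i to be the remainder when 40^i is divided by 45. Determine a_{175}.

We have a_1 = 40; a_2 = 25; a_3 = 10; a_4 = 40.
The sequence repeats with period 3.
So a_{175} = a_{1 + ((175-1) mod 3)} = a_1 = 40.

40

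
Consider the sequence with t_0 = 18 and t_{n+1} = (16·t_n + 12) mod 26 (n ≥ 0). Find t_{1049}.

Listing terms: t_0 = 18, t_1 = 14, t_2 = 2, t_3 = 18.
The sequence repeats with period 3.
(1049 - 0) mod 3 = 2, so t_{1049} = t_2 = 2.

2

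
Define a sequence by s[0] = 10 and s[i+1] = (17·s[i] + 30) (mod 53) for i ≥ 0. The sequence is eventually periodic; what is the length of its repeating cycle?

Listing terms: s[0] = 10; s[1] = 41; s[2] = 38; s[3] = 40; s[4] = 21; s[5] = 16; s[6] = 37; s[7] = 23; s[8] = 50; s[9] = 32; s[10] = 44; s[11] = 36; s[12] = 6; s[13] = 26; s[14] = 48; s[15] = 51; s[16] = 49; s[17] = 15; s[18] = 20; s[19] = 52; s[20] = 13; s[21] = 39; s[22] = 4; s[23] = 45; s[24] = 0; s[25] = 30; s[26] = 10.
Since s[26] = s[0] = 10, the sequence is periodic with period 26.

26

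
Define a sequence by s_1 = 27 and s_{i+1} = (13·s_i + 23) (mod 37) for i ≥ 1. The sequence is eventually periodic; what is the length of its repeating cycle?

Listing terms: s_1 = 27,  s_2 = 4,  s_3 = 1,  s_4 = 36,  s_5 = 10,  s_6 = 5,  s_7 = 14,  s_8 = 20,  s_9 = 24,  s_{10} = 2,  s_{11} = 12,  s_{12} = 31,  s_{13} = 19,  s_{14} = 11,  s_{15} = 18,  s_{16} = 35,  s_{17} = 34,  s_{18} = 21,  s_{19} = 0,  s_{20} = 23,  s_{21} = 26,  s_{22} = 28,  s_{23} = 17,  s_{24} = 22,  s_{25} = 13,  s_{26} = 7,  s_{27} = 3,  s_{28} = 25,  s_{29} = 15,  s_{30} = 33,  s_{31} = 8,  s_{32} = 16,  s_{33} = 9,  s_{34} = 29,  s_{35} = 30,  s_{36} = 6,  s_{37} = 27.
The sequence repeats with period 36.

36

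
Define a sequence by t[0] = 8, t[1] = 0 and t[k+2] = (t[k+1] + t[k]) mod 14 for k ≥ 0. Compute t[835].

Computing terms: t[0] = 8; t[1] = 0; t[2] = 8; t[3] = 8; t[4] = 2; t[5] = 10; t[6] = 12; t[7] = 8; t[8] = 6; t[9] = 0; t[10] = 6; t[11] = 6; t[12] = 12; t[13] = 4; t[14] = 2; t[15] = 6; t[16] = 8; t[17] = 0.
The sequence repeats with period 16.
So t[835] = t[0 + ((835-0) mod 16)] = t[3] = 8.

8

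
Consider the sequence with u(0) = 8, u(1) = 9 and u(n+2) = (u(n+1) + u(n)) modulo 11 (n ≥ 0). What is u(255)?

3

u(0) = 8; u(1) = 9; u(2) = 6; u(3) = 4; u(4) = 10; u(5) = 3; u(6) = 2; u(7) = 5; u(8) = 7; u(9) = 1; u(10) = 8; u(11) = 9.
The sequence repeats with period 10.
(255 - 0) mod 10 = 5, so u(255) = u(5) = 3.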